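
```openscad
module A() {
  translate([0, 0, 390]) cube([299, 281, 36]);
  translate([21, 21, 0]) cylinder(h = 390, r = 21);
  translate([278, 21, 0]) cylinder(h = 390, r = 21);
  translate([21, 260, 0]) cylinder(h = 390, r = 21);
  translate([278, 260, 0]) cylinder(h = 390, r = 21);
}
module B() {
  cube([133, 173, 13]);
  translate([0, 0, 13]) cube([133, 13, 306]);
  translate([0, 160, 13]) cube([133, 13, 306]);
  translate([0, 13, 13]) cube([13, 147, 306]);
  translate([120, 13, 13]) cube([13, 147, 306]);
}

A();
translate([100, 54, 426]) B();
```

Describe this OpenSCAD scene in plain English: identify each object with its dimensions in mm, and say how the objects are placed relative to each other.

A is a simple wooden stool: a rectangular seat 299 mm (x) by 281 mm (y), 36 mm thick, top face at z = 426 mm, on four round legs, each 42 mm in diameter. The legs rest on z = 0, each leg's axis is inset half a diameter from the nearest pair of seat edges (so the leg's bounding box is flush with the corner).

B is an open-topped rectangular box: outside dimensions 133×173×319 mm, with a uniform wall and base thickness of 13 mm. The base is a full 133×173 slab on the floor; four walls sit on top of the base. The front and back walls (the −y and +y sides) span the full width; the two side walls fit between them.

The open box is on top of the stool.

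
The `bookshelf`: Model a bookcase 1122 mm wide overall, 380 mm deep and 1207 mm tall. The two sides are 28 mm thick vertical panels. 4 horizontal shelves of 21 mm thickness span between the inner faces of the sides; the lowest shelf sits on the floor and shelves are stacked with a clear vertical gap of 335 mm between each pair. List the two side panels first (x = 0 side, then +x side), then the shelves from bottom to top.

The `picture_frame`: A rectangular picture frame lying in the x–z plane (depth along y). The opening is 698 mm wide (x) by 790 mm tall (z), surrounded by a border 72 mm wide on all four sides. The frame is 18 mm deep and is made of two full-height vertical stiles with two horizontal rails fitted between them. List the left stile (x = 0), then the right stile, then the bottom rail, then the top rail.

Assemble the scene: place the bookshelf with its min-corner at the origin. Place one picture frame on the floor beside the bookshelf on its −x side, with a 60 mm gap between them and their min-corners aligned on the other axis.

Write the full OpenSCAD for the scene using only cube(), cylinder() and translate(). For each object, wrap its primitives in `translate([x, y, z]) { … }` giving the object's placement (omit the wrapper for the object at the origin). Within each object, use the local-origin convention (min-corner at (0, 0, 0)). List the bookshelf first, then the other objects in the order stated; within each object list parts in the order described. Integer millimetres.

cube([28, 380, 1207]);
translate([1094, 0, 0]) cube([28, 380, 1207]);
translate([28, 0, 0]) cube([1066, 380, 21]);
translate([28, 0, 356]) cube([1066, 380, 21]);
translate([28, 0, 712]) cube([1066, 380, 21]);
translate([28, 0, 1068]) cube([1066, 380, 21]);
translate([-902, 0, 0]) {
  cube([72, 18, 934]);
  translate([770, 0, 0]) cube([72, 18, 934]);
  translate([72, 0, 0]) cube([698, 18, 72]);
  translate([72, 0, 862]) cube([698, 18, 72]);
}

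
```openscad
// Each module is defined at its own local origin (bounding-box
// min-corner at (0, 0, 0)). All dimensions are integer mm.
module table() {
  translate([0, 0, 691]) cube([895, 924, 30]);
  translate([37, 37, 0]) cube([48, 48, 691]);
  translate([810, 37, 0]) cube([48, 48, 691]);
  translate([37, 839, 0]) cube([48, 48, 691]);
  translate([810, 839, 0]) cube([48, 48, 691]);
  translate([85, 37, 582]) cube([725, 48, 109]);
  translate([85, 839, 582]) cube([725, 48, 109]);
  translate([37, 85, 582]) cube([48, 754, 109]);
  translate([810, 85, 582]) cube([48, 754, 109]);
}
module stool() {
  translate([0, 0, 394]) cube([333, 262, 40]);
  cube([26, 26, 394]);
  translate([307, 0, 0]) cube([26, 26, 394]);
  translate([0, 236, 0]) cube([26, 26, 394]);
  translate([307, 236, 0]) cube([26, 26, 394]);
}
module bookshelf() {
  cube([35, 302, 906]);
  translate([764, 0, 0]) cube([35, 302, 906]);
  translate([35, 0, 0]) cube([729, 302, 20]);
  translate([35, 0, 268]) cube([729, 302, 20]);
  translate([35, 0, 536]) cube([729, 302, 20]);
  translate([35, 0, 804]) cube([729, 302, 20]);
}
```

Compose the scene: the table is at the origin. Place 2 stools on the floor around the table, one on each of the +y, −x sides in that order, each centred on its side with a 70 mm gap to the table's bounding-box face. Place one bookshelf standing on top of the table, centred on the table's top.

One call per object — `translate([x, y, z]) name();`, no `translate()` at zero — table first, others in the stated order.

table();
translate([281, 994, 0]) stool();
translate([-403, 331, 0]) stool();
translate([48, 311, 721]) bookshelf();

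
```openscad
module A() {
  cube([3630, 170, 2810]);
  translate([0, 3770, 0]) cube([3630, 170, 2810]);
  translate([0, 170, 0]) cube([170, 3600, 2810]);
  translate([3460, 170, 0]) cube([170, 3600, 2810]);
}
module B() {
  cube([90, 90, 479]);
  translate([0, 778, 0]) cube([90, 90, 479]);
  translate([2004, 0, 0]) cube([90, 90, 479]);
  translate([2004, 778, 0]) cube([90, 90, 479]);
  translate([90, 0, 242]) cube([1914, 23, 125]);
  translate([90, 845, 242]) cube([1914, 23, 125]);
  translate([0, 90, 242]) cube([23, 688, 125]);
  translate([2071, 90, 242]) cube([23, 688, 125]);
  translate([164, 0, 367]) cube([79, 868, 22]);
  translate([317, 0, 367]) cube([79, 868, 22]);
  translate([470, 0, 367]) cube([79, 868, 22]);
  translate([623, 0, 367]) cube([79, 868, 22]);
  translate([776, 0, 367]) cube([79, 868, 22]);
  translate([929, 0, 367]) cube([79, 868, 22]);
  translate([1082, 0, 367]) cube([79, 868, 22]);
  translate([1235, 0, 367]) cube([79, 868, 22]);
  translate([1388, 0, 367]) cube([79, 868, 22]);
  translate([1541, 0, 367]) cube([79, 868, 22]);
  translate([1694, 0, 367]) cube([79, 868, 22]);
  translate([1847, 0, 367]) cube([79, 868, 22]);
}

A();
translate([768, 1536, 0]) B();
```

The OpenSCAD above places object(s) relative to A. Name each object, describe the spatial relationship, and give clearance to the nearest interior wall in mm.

Clearances: x = 598, y = 1366; minimum 598 mm.

A is a house frame. B is a bed frame. The bed frame sits inside the house frame, centred. The clearance to the nearest interior wall is 598 mm.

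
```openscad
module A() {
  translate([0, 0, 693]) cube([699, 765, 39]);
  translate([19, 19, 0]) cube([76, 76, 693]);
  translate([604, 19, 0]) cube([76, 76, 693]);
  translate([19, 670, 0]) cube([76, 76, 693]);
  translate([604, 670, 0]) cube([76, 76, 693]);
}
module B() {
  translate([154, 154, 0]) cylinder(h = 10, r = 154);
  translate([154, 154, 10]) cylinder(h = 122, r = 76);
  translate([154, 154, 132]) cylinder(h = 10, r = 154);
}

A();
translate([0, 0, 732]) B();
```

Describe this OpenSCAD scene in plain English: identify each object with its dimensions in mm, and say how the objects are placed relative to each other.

A is a table with a 699×765 mm rectangular top, 39 mm thick, top surface at z = 732 mm, supported by four 76×76 mm square legs, each inset 19 mm from the nearest pair of top edges, running from the floor.

B is a spool: two coaxial disc flanges of radius 154 mm and thickness 10 mm, joined by a core cylinder of radius 76 mm and height 122 mm. The lower flange rests on z = 0 and the three cylinders share a vertical axis.

The spool is on top of the table.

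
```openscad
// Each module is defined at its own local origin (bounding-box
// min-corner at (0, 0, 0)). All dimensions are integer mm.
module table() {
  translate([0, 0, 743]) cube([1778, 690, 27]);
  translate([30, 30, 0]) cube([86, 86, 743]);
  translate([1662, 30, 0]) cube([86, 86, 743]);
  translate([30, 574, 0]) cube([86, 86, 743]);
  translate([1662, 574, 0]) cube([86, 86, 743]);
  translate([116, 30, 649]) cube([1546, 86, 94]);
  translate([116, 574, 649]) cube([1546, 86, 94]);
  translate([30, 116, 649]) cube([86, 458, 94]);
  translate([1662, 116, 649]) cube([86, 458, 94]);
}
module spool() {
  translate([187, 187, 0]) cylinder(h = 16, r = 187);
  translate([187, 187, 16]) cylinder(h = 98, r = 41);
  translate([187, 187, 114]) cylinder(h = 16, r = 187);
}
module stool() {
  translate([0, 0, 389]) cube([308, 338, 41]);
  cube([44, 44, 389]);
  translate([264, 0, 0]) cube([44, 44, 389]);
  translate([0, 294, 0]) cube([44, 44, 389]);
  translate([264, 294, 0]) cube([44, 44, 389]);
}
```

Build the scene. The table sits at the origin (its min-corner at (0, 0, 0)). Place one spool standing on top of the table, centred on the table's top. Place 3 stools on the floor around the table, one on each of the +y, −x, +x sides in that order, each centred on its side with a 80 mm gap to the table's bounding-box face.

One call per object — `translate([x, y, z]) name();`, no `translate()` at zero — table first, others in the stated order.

table();
translate([702, 158, 770]) spool();
translate([735, 770, 0]) stool();
translate([-388, 176, 0]) stool();
translate([1858, 176, 0]) stool();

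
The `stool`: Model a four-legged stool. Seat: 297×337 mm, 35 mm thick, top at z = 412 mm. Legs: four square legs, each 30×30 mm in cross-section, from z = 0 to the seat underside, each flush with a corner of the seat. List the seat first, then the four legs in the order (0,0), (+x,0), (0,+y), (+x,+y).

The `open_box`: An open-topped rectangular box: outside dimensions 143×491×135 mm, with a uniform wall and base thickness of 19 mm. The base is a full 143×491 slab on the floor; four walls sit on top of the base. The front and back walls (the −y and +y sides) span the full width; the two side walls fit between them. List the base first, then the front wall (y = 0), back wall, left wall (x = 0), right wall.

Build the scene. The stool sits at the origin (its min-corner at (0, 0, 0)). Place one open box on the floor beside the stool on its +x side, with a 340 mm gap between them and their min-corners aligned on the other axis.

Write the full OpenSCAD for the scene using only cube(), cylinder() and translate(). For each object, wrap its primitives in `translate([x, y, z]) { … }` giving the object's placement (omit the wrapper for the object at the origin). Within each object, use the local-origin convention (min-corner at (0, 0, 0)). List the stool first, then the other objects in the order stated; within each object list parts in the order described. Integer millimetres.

translate([0, 0, 377]) cube([297, 337, 35]);
cube([30, 30, 377]);
translate([267, 0, 0]) cube([30, 30, 377]);
translate([0, 307, 0]) cube([30, 30, 377]);
translate([267, 307, 0]) cube([30, 30, 377]);
translate([637, 0, 0]) {
  cube([143, 491, 19]);
  translate([0, 0, 19]) cube([143, 19, 116]);
  translate([0, 472, 19]) cube([143, 19, 116]);
  translate([0, 19, 19]) cube([19, 453, 116]);
  translate([124, 19, 19]) cube([19, 453, 116]);
}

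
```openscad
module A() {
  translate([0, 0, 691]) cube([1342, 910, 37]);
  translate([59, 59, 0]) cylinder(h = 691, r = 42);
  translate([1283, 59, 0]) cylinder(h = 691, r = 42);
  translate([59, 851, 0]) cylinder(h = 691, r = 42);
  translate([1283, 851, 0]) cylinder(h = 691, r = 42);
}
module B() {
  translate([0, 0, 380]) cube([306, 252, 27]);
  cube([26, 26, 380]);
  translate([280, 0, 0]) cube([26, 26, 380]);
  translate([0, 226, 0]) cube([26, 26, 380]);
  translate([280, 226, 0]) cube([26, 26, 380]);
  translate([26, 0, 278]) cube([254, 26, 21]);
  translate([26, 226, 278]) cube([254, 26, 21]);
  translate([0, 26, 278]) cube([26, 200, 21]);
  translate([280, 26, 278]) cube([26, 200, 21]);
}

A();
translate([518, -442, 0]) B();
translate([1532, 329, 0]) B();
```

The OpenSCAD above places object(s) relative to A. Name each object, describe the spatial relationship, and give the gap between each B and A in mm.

A is a table. B is a stool. Two stools sit around the table at the −y, +x sides. The gap between each stool and the table is 190 mm.

Each stool's nearest face is 190 mm from the table's bounding box.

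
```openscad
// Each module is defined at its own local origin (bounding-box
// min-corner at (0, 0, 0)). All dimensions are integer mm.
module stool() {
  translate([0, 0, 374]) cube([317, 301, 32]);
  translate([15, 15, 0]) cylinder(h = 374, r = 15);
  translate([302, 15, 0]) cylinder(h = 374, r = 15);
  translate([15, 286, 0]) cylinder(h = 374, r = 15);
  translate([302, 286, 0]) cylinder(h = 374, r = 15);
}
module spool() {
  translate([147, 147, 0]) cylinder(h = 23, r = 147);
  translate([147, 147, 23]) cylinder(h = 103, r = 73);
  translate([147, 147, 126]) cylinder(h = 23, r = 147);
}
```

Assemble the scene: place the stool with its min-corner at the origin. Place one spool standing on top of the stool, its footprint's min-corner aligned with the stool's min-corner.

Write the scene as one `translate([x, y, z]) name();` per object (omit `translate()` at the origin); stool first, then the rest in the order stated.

stool();
translate([0, 0, 406]) spool();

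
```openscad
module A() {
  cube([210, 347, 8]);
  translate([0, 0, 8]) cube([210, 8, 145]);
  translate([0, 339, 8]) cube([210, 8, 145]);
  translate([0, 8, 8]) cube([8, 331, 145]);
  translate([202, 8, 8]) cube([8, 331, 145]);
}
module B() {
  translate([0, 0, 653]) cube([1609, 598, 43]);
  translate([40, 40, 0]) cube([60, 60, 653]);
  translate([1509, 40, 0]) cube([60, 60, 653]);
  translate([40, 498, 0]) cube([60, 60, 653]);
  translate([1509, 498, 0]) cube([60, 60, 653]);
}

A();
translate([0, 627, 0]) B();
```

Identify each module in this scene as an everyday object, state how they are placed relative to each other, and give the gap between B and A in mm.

A is an open box. B is a table. The table is on the floor beside the open box on its +y side. The gap between the table and the open box is 280 mm.

The table's nearest face is 280 mm from the open box's +y face.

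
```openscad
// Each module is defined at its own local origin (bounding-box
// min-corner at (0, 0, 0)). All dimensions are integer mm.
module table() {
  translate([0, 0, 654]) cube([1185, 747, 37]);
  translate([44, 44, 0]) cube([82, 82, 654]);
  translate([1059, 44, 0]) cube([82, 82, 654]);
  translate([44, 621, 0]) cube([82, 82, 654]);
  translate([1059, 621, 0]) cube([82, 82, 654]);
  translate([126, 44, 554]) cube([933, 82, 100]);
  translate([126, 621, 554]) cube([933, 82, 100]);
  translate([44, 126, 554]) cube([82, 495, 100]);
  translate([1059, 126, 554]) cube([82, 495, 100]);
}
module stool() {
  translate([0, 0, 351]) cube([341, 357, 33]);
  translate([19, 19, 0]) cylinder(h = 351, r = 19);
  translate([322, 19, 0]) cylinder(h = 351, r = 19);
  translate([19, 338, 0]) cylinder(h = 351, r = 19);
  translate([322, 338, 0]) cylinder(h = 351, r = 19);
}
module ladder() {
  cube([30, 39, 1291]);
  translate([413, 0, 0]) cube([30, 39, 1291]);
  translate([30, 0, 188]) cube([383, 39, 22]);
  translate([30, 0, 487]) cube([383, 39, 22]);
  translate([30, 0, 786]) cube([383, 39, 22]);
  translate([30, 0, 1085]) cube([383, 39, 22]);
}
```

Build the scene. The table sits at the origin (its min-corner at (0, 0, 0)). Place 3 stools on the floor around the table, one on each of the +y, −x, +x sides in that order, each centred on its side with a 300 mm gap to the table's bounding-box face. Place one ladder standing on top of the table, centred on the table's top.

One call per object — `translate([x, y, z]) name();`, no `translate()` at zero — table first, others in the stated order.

table();
translate([422, 1047, 0]) stool();
translate([-641, 195, 0]) stool();
translate([1485, 195, 0]) stool();
translate([371, 354, 691]) ladder();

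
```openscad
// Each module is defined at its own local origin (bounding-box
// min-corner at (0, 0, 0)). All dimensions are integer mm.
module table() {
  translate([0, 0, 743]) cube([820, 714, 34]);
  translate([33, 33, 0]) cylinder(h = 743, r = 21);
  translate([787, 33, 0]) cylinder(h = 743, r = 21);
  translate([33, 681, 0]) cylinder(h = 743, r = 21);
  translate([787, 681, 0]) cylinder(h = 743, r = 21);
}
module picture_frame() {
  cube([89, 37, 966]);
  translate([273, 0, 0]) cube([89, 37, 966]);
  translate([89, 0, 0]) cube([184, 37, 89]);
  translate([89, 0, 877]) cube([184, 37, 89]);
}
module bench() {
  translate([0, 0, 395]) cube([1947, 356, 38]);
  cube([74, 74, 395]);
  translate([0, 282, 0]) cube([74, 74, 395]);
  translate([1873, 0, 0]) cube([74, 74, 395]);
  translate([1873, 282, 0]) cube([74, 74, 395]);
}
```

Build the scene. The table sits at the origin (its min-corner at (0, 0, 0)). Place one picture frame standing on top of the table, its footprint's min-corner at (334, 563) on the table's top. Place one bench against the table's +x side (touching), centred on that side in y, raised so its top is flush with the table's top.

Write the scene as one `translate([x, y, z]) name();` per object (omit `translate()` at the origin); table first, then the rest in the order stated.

table();
translate([334, 563, 777]) picture_frame();
translate([820, 179, 344]) bench();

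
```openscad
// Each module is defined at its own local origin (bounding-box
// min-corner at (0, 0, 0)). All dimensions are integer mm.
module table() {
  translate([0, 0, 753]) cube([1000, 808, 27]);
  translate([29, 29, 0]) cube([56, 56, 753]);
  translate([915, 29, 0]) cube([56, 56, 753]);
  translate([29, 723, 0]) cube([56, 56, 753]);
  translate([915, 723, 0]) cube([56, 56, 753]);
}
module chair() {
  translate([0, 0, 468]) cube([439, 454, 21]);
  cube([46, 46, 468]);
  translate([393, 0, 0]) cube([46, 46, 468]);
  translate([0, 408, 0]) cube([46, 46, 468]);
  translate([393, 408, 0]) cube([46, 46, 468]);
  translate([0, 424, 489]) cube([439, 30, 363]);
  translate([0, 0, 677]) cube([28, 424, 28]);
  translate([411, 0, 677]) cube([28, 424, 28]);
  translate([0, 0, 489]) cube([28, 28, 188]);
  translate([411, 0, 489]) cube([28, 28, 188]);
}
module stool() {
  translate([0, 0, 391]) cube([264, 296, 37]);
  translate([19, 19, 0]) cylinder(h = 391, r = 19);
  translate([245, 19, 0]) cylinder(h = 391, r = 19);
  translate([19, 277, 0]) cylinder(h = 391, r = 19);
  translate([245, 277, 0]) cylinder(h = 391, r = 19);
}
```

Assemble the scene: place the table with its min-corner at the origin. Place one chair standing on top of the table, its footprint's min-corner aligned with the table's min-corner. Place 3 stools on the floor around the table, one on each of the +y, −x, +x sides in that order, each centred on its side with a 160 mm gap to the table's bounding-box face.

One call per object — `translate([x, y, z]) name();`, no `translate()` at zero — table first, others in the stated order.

table();
translate([0, 0, 780]) chair();
translate([368, 968, 0]) stool();
translate([-424, 256, 0]) stool();
translate([1160, 256, 0]) stool();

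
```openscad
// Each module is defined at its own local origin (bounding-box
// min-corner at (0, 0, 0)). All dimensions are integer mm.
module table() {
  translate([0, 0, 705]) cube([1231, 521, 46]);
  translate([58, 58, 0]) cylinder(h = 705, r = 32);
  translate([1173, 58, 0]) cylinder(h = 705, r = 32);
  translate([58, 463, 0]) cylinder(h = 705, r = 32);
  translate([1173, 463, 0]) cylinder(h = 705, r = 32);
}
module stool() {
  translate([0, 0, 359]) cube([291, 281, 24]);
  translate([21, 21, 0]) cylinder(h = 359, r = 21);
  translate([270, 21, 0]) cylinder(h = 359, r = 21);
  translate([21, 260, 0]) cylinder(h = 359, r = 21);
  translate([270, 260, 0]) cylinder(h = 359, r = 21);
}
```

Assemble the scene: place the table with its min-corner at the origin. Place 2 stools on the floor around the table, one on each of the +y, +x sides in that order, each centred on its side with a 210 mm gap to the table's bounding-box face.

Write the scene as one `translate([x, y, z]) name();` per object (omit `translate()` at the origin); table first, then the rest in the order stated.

table();
translate([470, 731, 0]) stool();
translate([1441, 120, 0]) stool();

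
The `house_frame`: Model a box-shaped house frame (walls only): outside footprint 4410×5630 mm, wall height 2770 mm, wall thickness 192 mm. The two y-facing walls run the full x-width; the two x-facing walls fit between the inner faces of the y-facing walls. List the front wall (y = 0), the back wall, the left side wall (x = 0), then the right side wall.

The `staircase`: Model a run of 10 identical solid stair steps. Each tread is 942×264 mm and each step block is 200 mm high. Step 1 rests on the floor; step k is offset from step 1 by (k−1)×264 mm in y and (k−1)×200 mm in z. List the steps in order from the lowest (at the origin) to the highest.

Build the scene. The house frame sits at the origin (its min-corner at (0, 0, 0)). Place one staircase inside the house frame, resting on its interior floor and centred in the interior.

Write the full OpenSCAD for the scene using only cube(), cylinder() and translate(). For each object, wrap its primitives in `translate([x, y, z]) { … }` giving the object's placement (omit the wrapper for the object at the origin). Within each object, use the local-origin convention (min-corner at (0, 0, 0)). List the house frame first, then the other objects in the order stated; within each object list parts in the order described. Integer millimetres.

cube([4410, 192, 2770]);
translate([0, 5438, 0]) cube([4410, 192, 2770]);
translate([0, 192, 0]) cube([192, 5246, 2770]);
translate([4218, 192, 0]) cube([192, 5246, 2770]);
translate([1734, 1495, 0]) {
  cube([942, 264, 200]);
  translate([0, 264, 200]) cube([942, 264, 200]);
  translate([0, 528, 400]) cube([942, 264, 200]);
  translate([0, 792, 600]) cube([942, 264, 200]);
  translate([0, 1056, 800]) cube([942, 264, 200]);
  translate([0, 1320, 1000]) cube([942, 264, 200]);
  translate([0, 1584, 1200]) cube([942, 264, 200]);
  translate([0, 1848, 1400]) cube([942, 264, 200]);
  translate([0, 2112, 1600]) cube([942, 264, 200]);
  translate([0, 2376, 1800]) cube([942, 264, 200]);
}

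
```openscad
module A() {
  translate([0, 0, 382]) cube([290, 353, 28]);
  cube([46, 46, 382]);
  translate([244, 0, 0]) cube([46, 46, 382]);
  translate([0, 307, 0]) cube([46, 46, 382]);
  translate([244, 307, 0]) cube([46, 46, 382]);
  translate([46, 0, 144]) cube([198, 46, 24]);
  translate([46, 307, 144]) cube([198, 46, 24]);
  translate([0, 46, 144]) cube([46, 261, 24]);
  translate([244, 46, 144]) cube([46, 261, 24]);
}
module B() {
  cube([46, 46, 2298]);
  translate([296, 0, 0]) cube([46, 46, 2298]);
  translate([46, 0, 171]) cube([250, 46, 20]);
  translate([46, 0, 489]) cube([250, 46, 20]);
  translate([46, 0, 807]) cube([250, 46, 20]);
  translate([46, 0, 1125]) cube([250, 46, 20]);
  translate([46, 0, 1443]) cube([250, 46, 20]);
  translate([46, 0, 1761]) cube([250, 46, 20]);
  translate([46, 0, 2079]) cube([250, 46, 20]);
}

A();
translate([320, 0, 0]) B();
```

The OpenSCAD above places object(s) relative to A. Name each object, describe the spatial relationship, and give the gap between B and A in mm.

The ladder's nearest face is 30 mm from the stool's +x face.

A is a stool. B is a ladder. The ladder is on the floor beside the stool on its +x side. The gap between the ladder and the stool is 30 mm.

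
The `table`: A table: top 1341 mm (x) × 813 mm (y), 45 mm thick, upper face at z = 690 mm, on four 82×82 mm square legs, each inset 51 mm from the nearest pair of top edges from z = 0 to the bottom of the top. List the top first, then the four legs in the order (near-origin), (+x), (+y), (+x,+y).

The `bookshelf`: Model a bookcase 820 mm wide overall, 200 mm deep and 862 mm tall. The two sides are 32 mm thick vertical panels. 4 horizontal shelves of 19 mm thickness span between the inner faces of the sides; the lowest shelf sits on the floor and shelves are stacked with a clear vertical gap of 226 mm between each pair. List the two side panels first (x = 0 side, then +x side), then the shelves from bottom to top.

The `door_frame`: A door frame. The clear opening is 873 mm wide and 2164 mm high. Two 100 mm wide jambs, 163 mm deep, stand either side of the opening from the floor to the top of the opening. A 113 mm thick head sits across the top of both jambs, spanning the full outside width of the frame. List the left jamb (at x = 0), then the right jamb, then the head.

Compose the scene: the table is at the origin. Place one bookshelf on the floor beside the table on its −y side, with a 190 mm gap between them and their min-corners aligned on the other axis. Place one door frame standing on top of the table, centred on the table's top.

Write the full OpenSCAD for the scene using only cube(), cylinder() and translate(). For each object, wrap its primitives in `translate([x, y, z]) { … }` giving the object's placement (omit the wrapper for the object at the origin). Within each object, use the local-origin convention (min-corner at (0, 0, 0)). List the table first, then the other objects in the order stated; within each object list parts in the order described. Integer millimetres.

translate([0, 0, 645]) cube([1341, 813, 45]);
translate([51, 51, 0]) cube([82, 82, 645]);
translate([1208, 51, 0]) cube([82, 82, 645]);
translate([51, 680, 0]) cube([82, 82, 645]);
translate([1208, 680, 0]) cube([82, 82, 645]);
translate([0, -390, 0]) {
  cube([32, 200, 862]);
  translate([788, 0, 0]) cube([32, 200, 862]);
  translate([32, 0, 0]) cube([756, 200, 19]);
  translate([32, 0, 245]) cube([756, 200, 19]);
  translate([32, 0, 490]) cube([756, 200, 19]);
  translate([32, 0, 735]) cube([756, 200, 19]);
}
translate([134, 325, 690]) {
  cube([100, 163, 2164]);
  translate([973, 0, 0]) cube([100, 163, 2164]);
  translate([0, 0, 2164]) cube([1073, 163, 113]);
}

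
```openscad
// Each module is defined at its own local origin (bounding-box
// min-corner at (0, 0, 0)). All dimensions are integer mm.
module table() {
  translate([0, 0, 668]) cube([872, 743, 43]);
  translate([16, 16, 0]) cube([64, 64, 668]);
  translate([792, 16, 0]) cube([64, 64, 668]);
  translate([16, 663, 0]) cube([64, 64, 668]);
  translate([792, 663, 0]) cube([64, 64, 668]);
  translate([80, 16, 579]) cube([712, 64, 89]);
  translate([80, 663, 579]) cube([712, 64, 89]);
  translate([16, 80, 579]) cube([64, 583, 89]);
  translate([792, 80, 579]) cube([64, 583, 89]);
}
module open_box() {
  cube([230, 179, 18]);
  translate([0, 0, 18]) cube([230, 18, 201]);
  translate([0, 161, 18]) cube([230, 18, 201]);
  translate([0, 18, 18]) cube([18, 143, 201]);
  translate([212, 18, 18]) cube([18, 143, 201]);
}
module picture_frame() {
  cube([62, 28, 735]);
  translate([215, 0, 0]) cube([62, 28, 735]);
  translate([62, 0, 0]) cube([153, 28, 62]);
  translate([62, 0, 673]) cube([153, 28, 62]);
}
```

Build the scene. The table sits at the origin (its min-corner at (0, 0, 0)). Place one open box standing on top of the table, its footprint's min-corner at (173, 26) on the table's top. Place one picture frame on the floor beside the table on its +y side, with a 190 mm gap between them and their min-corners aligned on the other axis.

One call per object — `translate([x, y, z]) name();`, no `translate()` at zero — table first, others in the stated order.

table();
translate([173, 26, 711]) open_box();
translate([0, 933, 0]) picture_frame();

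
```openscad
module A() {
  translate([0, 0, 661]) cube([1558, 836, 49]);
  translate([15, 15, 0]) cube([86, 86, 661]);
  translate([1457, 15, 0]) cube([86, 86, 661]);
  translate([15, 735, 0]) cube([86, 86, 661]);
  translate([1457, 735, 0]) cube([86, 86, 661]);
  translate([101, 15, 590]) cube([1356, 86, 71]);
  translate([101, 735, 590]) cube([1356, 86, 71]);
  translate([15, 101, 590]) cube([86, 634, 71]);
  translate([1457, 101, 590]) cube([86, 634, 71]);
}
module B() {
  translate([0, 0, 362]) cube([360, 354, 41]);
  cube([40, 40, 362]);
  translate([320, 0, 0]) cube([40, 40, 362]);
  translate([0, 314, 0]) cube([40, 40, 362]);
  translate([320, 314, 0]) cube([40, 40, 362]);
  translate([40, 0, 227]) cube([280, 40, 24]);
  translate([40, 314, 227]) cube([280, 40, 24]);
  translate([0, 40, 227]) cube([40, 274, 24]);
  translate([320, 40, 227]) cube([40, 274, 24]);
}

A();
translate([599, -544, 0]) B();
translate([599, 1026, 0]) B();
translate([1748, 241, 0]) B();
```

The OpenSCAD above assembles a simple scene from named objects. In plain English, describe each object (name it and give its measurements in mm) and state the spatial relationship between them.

A is a rectangular dining table. The top is 1558×836×49 mm with its upper surface at z = 710 mm. It stands on four 86×86 mm square legs, each inset 15 mm from the nearest pair of top edges, running from the floor to the underside of the top. Four apron rails, 86 mm thick and 71 mm tall, run between adjacent legs with their top edges flush with the underside of the top and their outer faces flush with the legs' outer faces.

B is a four-legged stool. The seat is 360×354 mm, 41 mm thick, top at z = 403 mm. It stands on four square legs, each 40×40 mm in cross-section, from z = 0 to the seat underside, each flush with a corner of the seat. Four stretchers, 40 mm wide and 24 mm tall, connect adjacent legs with their undersides at z = 227 mm, each running between the inner faces of the legs it joins and aligned with the legs' outer faces on the other axis.

Three stools sit around the table at the −y, +y, +x sides.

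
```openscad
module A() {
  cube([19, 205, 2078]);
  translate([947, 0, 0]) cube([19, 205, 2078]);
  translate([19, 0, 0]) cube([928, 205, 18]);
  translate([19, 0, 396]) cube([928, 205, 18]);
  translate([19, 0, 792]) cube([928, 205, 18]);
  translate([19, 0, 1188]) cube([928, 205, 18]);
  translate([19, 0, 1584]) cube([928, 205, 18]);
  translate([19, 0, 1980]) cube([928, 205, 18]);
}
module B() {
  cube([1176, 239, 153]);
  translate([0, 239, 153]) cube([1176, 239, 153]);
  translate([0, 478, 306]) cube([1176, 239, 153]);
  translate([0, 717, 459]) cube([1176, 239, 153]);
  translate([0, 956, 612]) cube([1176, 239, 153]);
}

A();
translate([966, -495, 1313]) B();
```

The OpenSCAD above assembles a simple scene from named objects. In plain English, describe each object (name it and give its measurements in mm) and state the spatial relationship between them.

A is a bookshelf 966 mm wide overall, 205 mm deep and 2078 mm tall. The two sides are 19 mm thick vertical panels. 6 horizontal shelves of 18 mm thickness span between the inner faces of the sides; the lowest shelf sits on the floor and shelves are stacked with a clear vertical gap of 378 mm between each pair.

B is a run of 5 identical solid stair steps. Each tread is 1176×239 mm and each step block is 153 mm high. Step 1 rests on the floor; step k is offset from step 1 by (k−1)×239 mm in y and (k−1)×153 mm in z.

The staircase is beside the bookshelf with their tops flush at z = 2078.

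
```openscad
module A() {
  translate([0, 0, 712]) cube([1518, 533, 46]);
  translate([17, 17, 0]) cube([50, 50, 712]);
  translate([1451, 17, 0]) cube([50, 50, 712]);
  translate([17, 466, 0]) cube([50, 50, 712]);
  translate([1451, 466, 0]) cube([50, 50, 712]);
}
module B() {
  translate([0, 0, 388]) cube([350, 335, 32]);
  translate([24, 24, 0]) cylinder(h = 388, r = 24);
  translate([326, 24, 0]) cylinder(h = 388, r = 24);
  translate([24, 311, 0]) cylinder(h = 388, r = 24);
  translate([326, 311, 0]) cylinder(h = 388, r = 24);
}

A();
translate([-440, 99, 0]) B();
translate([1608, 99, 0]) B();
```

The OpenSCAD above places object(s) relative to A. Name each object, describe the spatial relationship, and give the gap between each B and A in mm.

A is a table. B is a stool. Two stools sit around the table at the −x, +x sides. The gap between each stool and the table is 90 mm.

Each stool's nearest face is 90 mm from the table's bounding box.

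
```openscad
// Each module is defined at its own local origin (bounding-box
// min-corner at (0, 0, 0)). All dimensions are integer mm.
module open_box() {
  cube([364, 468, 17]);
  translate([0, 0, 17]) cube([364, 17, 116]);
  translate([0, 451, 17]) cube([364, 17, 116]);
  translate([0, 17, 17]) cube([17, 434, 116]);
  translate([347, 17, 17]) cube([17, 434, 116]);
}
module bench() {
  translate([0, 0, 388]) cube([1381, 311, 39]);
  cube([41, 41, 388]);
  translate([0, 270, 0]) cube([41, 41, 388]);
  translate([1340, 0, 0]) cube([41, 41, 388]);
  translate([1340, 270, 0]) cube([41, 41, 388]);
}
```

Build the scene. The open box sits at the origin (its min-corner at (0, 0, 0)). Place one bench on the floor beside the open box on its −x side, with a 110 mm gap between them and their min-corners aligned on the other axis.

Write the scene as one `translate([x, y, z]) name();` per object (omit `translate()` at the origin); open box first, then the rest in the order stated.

open_box();
translate([-1491, 0, 0]) bench();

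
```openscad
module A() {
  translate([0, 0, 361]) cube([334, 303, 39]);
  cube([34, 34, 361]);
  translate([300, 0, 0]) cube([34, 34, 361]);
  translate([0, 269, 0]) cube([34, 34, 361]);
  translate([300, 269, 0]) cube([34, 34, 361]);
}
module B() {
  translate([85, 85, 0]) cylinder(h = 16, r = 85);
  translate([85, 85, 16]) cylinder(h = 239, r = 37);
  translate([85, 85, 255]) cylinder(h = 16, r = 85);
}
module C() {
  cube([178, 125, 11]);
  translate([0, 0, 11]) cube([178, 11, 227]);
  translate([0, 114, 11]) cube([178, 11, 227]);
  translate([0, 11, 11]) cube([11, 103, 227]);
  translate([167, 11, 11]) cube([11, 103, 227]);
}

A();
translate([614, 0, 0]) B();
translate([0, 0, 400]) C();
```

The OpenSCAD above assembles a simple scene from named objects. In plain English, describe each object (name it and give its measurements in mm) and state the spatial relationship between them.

A is a four-legged stool. The seat is 334×303 mm, 39 mm thick, top at z = 400 mm. It stands on four square legs, each 34×34 mm in cross-section, from z = 0 to the seat underside, each flush with a corner of the seat.

B is a spool: two coaxial disc flanges of radius 85 mm and thickness 16 mm, joined by a core cylinder of radius 37 mm and height 239 mm. The lower flange rests on z = 0 and the three cylinders share a vertical axis.

C is an open storage box with external size 178×125×238 mm and wall thickness 11 mm (the base is also 11 mm thick). The base covers the whole footprint; the four walls stand on the base, with the y-facing walls full-width and the x-facing walls fitting between their inner faces.

The spool is on the floor beside the stool on its +x side. The open box is on top of the stool.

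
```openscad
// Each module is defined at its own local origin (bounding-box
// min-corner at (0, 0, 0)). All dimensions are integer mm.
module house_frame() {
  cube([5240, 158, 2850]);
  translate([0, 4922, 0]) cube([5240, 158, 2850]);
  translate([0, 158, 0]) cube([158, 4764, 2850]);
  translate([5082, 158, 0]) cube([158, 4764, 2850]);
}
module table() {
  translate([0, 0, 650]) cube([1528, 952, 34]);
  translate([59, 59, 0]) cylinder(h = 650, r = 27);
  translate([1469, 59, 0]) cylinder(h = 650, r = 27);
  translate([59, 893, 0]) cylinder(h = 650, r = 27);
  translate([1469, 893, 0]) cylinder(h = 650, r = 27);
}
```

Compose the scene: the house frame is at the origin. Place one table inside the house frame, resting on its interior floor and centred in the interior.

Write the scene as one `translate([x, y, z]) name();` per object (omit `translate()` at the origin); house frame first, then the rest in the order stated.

house_frame();
translate([1856, 2064, 0]) table();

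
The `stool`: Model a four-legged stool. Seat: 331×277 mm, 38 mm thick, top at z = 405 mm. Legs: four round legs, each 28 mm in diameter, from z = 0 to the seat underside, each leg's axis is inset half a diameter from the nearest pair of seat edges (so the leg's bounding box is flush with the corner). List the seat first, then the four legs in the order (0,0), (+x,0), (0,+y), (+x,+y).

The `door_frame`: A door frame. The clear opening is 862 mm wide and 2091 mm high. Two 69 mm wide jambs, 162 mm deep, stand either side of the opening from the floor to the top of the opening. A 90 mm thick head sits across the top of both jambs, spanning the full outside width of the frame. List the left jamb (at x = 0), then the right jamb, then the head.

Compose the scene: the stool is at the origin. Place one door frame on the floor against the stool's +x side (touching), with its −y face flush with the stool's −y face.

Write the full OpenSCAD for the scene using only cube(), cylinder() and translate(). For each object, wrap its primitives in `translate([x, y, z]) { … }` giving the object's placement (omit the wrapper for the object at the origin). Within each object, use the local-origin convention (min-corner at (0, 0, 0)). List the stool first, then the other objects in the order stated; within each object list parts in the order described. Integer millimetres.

translate([0, 0, 367]) cube([331, 277, 38]);
translate([14, 14, 0]) cylinder(h = 367, r = 14);
translate([317, 14, 0]) cylinder(h = 367, r = 14);
translate([14, 263, 0]) cylinder(h = 367, r = 14);
translate([317, 263, 0]) cylinder(h = 367, r = 14);
translate([331, 0, 0]) {
  cube([69, 162, 2091]);
  translate([931, 0, 0]) cube([69, 162, 2091]);
  translate([0, 0, 2091]) cube([1000, 162, 90]);
}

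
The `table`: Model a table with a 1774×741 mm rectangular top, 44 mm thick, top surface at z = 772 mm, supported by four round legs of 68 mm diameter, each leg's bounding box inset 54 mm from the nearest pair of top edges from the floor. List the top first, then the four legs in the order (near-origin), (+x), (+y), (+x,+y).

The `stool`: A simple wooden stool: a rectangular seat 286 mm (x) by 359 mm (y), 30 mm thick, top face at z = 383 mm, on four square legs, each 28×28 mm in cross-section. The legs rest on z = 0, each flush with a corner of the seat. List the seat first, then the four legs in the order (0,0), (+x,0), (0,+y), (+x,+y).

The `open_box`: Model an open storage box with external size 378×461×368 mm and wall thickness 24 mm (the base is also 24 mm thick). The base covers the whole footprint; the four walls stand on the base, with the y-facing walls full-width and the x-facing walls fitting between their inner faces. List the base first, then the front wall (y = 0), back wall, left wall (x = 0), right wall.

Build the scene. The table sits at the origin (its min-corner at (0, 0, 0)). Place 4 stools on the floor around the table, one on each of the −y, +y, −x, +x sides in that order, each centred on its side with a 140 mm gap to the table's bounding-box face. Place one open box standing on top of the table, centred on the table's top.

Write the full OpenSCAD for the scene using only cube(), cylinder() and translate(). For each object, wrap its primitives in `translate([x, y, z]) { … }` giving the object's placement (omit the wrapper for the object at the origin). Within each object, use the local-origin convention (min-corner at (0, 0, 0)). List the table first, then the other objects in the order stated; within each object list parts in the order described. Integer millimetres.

translate([0, 0, 728]) cube([1774, 741, 44]);
translate([88, 88, 0]) cylinder(h = 728, r = 34);
translate([1686, 88, 0]) cylinder(h = 728, r = 34);
translate([88, 653, 0]) cylinder(h = 728, r = 34);
translate([1686, 653, 0]) cylinder(h = 728, r = 34);
translate([744, -499, 0]) {
  translate([0, 0, 353]) cube([286, 359, 30]);
  cube([28, 28, 353]);
  translate([258, 0, 0]) cube([28, 28, 353]);
  translate([0, 331, 0]) cube([28, 28, 353]);
  translate([258, 331, 0]) cube([28, 28, 353]);
}
translate([744, 881, 0]) {
  translate([0, 0, 353]) cube([286, 359, 30]);
  cube([28, 28, 353]);
  translate([258, 0, 0]) cube([28, 28, 353]);
  translate([0, 331, 0]) cube([28, 28, 353]);
  translate([258, 331, 0]) cube([28, 28, 353]);
}
translate([-426, 191, 0]) {
  translate([0, 0, 353]) cube([286, 359, 30]);
  cube([28, 28, 353]);
  translate([258, 0, 0]) cube([28, 28, 353]);
  translate([0, 331, 0]) cube([28, 28, 353]);
  translate([258, 331, 0]) cube([28, 28, 353]);
}
translate([1914, 191, 0]) {
  translate([0, 0, 353]) cube([286, 359, 30]);
  cube([28, 28, 353]);
  translate([258, 0, 0]) cube([28, 28, 353]);
  translate([0, 331, 0]) cube([28, 28, 353]);
  translate([258, 331, 0]) cube([28, 28, 353]);
}
translate([698, 140, 772]) {
  cube([378, 461, 24]);
  translate([0, 0, 24]) cube([378, 24, 344]);
  translate([0, 437, 24]) cube([378, 24, 344]);
  translate([0, 24, 24]) cube([24, 413, 344]);
  translate([354, 24, 24]) cube([24, 413, 344]);
}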